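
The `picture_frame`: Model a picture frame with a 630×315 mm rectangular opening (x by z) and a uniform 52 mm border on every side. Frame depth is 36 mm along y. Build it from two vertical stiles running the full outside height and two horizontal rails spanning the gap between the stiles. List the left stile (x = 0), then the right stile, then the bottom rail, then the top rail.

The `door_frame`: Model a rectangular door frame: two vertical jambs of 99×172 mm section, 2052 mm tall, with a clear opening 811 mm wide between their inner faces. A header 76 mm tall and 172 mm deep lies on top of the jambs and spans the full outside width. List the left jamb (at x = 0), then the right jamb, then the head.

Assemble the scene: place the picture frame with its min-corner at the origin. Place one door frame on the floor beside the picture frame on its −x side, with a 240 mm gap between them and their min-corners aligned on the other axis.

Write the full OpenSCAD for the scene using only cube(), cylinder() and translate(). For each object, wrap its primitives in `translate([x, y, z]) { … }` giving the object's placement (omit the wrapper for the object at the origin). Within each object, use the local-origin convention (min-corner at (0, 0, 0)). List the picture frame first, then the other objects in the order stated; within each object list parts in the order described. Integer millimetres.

cube([52, 36, 419]);
translate([682, 0, 0]) cube([52, 36, 419]);
translate([52, 0, 0]) cube([630, 36, 52]);
translate([52, 0, 367]) cube([630, 36, 52]);
translate([-1249, 0, 0]) {
  cube([99, 172, 2052]);
  translate([910, 0, 0]) cube([99, 172, 2052]);
  translate([0, 0, 2052]) cube([1009, 172, 76]);
}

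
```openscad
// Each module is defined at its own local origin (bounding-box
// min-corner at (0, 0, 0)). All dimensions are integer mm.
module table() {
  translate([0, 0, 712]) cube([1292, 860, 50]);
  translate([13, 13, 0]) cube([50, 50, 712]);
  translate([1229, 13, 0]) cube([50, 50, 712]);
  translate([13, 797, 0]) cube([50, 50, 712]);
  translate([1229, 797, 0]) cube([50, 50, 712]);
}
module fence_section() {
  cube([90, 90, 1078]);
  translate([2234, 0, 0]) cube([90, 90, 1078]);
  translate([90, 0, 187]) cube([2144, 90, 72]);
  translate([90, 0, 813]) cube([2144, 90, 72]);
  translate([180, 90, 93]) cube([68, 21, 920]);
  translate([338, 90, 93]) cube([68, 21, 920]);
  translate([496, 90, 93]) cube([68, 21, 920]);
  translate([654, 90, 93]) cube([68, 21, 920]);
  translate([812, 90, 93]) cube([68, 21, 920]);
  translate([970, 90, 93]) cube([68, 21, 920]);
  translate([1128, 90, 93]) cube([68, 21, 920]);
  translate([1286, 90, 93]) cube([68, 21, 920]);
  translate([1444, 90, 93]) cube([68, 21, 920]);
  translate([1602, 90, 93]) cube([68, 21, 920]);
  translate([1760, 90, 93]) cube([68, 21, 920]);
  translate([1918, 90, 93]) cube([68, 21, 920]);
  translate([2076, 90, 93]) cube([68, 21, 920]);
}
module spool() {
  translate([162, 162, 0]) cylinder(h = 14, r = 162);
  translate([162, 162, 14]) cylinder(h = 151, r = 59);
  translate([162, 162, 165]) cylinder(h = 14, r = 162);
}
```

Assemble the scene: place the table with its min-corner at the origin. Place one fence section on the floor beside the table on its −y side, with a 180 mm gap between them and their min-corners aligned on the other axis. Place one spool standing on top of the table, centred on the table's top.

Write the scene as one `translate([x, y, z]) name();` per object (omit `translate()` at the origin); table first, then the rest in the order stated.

table();
translate([0, -291, 0]) fence_section();
translate([484, 268, 762]) spool();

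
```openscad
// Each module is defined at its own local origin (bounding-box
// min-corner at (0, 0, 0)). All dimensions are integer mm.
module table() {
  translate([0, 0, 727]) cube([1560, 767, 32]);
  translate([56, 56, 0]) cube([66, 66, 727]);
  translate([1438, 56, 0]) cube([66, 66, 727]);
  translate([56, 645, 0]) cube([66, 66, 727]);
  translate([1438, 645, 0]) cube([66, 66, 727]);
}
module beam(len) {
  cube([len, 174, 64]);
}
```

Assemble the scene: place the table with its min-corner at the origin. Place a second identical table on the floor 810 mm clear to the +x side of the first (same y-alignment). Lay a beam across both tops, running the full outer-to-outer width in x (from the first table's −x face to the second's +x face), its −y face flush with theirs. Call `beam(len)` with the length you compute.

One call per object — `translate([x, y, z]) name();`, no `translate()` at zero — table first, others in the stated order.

table();
translate([2370, 0, 0]) table();
translate([0, 0, 759]) beam(3930);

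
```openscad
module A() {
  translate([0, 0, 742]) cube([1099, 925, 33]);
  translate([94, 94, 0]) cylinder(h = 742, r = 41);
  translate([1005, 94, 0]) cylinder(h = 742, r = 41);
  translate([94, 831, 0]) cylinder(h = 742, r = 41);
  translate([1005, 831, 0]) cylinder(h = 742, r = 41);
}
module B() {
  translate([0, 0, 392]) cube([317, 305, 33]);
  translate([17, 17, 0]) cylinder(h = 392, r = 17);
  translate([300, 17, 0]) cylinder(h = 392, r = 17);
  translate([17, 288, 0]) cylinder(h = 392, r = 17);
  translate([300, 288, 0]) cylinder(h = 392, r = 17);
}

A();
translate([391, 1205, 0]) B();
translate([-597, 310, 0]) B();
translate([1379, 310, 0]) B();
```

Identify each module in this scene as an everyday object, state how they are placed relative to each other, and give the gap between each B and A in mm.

Each stool's nearest face is 280 mm from the table's bounding box.

A is a table. B is a stool. Three stools sit around the table at the +y, −x, +x sides. The gap between each stool and the table is 280 mm.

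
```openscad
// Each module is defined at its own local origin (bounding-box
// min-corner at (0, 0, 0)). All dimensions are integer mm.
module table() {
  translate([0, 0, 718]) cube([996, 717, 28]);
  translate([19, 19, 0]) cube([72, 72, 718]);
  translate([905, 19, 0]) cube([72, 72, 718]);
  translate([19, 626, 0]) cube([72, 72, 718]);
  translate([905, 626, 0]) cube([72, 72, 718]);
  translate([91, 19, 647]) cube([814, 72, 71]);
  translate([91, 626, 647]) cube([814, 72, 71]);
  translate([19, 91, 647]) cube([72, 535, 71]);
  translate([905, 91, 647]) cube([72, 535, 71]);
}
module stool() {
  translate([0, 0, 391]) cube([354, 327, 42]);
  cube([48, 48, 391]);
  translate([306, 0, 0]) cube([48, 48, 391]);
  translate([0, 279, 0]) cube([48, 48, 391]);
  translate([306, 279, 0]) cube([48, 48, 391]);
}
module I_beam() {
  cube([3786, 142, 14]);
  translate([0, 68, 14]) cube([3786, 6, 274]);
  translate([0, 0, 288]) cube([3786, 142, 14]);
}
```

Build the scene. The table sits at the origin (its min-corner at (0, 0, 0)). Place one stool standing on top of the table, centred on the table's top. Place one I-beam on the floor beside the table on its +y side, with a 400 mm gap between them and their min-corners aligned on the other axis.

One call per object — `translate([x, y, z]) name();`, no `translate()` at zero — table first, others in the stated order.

table();
translate([321, 195, 746]) stool();
translate([0, 1117, 0]) I_beam();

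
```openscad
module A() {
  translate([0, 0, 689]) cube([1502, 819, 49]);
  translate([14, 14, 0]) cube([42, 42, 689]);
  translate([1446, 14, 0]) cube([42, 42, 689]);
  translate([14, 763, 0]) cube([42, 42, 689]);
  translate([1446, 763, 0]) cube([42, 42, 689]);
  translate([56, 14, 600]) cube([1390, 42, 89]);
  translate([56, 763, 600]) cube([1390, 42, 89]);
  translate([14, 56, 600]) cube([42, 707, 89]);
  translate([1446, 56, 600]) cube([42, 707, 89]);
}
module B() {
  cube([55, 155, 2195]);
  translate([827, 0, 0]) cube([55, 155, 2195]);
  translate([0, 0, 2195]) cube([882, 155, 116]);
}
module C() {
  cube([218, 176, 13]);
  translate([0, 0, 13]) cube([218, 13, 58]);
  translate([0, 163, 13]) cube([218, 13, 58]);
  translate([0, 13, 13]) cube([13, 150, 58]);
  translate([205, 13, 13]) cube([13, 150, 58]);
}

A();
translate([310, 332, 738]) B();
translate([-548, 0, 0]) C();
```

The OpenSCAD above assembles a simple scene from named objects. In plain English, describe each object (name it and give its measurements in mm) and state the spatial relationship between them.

A is a table with a 1502×819 mm rectangular top, 49 mm thick, top surface at z = 738 mm, supported by four 42×42 mm square legs, each inset 14 mm from the nearest pair of top edges, running from the floor. Four apron rails, 42 mm thick and 89 mm tall, run between adjacent legs with their top edges flush with the underside of the top and their outer faces flush with the legs' outer faces.

B is a rectangular door frame: two vertical jambs of 55×155 mm section, 2195 mm tall, with a clear opening 772 mm wide between their inner faces. A header 116 mm tall and 155 mm deep lies on top of the jambs and spans the full outside width.

C is an open-topped rectangular box: outside dimensions 218×176×71 mm, with a uniform wall and base thickness of 13 mm. The base is a full 218×176 slab on the floor; four walls sit on top of the base. The front and back walls (the −y and +y sides) span the full width; the two side walls fit between them.

The door frame is on top of the table, centred. The open box is on the floor beside the table on its −x side.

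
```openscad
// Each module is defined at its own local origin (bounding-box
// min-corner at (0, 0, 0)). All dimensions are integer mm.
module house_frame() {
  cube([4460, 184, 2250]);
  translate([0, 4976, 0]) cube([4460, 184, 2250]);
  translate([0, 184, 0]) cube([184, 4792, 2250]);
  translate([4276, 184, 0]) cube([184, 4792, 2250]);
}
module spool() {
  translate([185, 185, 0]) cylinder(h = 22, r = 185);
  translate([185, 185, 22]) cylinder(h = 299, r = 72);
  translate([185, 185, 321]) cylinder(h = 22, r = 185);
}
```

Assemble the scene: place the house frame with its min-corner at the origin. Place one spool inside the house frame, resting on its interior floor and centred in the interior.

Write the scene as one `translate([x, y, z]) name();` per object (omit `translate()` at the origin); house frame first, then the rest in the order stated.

house_frame();
translate([2045, 2395, 0]) spool();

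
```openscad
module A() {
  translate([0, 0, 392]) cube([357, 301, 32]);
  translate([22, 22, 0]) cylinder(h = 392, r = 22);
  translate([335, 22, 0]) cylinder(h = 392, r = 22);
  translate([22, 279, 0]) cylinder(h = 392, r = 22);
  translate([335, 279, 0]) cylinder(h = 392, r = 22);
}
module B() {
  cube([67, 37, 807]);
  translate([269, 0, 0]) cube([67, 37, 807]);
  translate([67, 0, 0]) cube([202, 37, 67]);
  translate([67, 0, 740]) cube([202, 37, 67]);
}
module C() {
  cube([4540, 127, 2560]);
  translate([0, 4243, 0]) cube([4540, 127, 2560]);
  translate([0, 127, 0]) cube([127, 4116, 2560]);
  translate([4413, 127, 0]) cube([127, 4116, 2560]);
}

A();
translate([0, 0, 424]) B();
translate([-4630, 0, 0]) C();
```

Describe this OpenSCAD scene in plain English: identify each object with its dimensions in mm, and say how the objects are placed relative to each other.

A is a four-legged stool. The seat is 357×301 mm, 32 mm thick, top at z = 424 mm. It stands on four round legs, each 44 mm in diameter, from z = 0 to the seat underside, each leg's axis is inset half a diameter from the nearest pair of seat edges (so the leg's bounding box is flush with the corner).

B is a rectangular picture frame lying in the x–z plane (depth along y). The opening is 202 mm wide (x) by 673 mm tall (z), surrounded by a border 67 mm wide on all four sides. The frame is 37 mm deep and is made of two full-height vertical stiles with two horizontal rails fitted between them.

C is the wall frame of a small rectangular building: four walls, each 2560 mm tall and 127 mm thick, enclosing a footprint 4540 mm (x) by 4370 mm (y) outside-to-outside, with no floor or roof. The front and back walls (the −y and +y sides) span the full width; the two side walls fit between them.

The picture frame is on top of the stool. The house frame is on the floor beside the stool on its −x side.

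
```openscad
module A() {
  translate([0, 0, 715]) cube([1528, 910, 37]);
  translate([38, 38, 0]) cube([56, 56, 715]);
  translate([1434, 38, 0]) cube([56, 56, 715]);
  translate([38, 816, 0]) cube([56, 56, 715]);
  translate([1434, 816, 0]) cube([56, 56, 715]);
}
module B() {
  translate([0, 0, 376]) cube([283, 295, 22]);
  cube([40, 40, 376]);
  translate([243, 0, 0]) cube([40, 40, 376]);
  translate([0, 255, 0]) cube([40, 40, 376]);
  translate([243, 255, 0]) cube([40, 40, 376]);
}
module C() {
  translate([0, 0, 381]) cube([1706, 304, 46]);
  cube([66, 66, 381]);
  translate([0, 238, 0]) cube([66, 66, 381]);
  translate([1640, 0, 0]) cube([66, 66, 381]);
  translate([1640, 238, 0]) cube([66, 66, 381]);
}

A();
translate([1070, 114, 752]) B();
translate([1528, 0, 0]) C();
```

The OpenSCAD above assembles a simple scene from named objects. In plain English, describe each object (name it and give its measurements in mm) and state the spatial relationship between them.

A is a rectangular dining table. The top is 1528×910×37 mm with its upper surface at z = 752 mm. It stands on four 56×56 mm square legs, each inset 38 mm from the nearest pair of top edges, running from the floor to the underside of the top.

B is a four-legged stool. The seat is 283×295 mm, 22 mm thick, top at z = 398 mm. It stands on four square legs, each 40×40 mm in cross-section, from z = 0 to the seat underside, each flush with a corner of the seat.

C is a long wooden bench with a 1706 mm (x) × 304 mm (y) seat, 46 mm thick, its top surface 427 mm above the floor. Four 66 mm square legs at the seat corners, flush with the edges, run from z = 0 to the seat underside.

The stool is on top of the table. The bench is against the table's +x side, with their −y faces flush.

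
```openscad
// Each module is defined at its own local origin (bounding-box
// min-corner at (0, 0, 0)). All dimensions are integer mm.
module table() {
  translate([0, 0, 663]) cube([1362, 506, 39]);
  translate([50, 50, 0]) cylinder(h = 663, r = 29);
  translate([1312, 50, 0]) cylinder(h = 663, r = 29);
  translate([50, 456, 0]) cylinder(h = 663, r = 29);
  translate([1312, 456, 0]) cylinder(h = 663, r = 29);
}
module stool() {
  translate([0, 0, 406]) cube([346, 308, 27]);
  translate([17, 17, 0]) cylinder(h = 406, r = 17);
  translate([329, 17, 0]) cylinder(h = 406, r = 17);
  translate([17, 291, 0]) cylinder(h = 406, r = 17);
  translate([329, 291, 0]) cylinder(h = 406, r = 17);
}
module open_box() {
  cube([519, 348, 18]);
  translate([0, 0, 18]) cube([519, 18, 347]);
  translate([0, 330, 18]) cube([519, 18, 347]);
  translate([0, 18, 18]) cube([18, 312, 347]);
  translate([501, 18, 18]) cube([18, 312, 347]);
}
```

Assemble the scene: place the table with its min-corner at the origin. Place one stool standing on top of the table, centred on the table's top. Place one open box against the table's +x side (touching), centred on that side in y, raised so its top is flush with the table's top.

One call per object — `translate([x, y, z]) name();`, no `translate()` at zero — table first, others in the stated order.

table();
translate([508, 99, 702]) stool();
translate([1362, 79, 337]) open_box();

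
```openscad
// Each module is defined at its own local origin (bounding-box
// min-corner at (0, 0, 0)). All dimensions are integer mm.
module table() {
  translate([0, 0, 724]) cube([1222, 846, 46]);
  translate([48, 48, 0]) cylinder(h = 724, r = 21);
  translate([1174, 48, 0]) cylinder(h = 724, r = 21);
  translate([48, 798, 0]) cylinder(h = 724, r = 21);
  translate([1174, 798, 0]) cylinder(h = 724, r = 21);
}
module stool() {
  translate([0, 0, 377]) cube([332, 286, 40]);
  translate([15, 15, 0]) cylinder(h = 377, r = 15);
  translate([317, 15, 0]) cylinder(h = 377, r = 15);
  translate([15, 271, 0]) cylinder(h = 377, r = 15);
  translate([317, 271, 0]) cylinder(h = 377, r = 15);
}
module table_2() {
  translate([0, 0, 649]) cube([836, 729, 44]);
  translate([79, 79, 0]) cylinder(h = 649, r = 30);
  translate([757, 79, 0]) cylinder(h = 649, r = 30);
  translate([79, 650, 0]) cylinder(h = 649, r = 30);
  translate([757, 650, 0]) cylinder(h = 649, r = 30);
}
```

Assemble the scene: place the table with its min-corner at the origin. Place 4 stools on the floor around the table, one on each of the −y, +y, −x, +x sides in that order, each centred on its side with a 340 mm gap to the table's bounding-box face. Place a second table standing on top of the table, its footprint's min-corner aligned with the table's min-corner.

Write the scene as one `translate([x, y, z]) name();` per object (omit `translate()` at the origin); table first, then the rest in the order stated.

table();
translate([445, -626, 0]) stool();
translate([445, 1186, 0]) stool();
translate([-672, 280, 0]) stool();
translate([1562, 280, 0]) stool();
translate([0, 0, 770]) table_2();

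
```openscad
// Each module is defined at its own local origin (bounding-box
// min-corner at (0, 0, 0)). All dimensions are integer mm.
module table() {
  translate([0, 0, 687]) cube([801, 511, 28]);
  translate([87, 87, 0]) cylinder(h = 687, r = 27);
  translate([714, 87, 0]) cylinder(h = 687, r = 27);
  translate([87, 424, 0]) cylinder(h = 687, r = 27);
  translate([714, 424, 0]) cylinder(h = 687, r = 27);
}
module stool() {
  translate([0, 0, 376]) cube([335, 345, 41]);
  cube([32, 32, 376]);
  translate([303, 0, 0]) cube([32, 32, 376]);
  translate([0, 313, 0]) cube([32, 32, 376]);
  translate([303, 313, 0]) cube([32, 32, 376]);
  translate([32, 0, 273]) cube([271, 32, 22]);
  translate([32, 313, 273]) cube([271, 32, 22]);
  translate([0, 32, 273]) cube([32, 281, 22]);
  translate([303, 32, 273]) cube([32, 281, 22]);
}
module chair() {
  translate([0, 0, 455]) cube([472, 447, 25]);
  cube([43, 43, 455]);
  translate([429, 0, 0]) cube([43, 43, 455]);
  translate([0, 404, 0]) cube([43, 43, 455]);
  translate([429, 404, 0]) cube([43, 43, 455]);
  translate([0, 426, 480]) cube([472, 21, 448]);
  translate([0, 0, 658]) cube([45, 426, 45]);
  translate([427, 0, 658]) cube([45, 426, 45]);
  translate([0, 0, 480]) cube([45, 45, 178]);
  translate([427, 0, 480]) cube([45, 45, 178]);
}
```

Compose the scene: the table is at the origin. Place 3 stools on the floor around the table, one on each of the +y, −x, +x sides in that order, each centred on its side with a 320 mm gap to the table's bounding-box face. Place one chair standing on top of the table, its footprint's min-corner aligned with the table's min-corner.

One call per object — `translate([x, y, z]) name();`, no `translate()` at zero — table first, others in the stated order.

table();
translate([233, 831, 0]) stool();
translate([-655, 83, 0]) stool();
translate([1121, 83, 0]) stool();
translate([0, 0, 715]) chair();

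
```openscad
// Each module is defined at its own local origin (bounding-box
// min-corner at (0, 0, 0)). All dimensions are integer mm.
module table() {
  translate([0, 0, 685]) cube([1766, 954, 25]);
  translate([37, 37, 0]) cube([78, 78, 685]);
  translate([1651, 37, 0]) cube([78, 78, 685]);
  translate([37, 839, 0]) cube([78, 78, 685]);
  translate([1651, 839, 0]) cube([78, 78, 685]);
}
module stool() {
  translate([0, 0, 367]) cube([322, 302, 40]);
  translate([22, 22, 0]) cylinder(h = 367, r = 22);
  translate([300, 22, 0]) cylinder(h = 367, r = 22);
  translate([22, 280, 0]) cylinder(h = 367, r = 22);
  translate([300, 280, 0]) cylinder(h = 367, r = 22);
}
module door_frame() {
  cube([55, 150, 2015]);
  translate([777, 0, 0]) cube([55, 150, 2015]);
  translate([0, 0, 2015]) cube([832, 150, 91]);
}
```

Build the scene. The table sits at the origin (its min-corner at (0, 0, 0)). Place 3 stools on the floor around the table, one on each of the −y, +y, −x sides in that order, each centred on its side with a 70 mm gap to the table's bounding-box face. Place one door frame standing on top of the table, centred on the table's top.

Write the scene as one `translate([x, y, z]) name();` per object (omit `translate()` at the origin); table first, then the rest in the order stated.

table();
translate([722, -372, 0]) stool();
translate([722, 1024, 0]) stool();
translate([-392, 326, 0]) stool();
translate([467, 402, 710]) door_frame();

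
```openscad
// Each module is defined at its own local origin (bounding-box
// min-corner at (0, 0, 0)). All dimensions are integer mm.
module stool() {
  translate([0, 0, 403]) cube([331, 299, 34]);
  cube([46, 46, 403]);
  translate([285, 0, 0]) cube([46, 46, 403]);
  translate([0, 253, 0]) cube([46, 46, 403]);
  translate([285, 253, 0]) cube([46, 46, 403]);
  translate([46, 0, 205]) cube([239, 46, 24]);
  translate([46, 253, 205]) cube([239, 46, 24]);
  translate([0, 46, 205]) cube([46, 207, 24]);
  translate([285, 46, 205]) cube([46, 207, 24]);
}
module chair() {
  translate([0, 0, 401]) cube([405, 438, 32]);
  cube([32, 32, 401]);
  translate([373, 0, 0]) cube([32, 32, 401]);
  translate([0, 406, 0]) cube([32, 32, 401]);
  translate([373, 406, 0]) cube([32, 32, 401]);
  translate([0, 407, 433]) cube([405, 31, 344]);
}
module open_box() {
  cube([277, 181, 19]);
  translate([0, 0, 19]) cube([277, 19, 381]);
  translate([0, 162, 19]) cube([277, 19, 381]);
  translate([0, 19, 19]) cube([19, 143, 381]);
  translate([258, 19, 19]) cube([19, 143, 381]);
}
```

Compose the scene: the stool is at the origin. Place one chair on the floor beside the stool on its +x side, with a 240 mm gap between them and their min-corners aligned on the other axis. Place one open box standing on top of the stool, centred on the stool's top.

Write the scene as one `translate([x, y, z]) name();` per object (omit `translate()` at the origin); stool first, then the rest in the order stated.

stool();
translate([571, 0, 0]) chair();
translate([27, 59, 437]) open_box();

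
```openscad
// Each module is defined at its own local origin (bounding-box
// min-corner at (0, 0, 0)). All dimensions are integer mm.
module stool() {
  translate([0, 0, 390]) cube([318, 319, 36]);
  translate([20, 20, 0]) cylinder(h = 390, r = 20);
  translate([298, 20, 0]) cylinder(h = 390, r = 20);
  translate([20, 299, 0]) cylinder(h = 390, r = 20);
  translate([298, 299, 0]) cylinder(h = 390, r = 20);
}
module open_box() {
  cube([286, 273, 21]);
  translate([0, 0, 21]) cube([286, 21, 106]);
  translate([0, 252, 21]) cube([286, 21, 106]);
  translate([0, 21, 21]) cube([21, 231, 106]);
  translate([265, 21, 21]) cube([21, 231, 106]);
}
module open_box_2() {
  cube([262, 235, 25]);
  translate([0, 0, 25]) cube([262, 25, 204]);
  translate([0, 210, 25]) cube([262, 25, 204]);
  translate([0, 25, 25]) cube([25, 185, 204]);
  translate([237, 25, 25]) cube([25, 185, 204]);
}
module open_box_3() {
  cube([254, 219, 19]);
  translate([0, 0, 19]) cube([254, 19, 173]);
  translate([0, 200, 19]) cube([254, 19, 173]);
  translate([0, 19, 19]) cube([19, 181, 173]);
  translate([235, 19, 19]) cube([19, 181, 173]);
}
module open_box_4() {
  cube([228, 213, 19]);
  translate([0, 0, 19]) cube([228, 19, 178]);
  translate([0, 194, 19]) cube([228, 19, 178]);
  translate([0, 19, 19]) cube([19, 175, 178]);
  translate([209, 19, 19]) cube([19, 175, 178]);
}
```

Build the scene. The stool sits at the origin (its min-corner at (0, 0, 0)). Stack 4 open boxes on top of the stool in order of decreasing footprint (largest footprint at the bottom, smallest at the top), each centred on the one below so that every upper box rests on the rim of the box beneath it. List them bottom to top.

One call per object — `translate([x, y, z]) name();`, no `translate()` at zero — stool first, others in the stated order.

stool();
translate([16, 23, 426]) open_box();
translate([28, 42, 553]) open_box_2();
translate([32, 50, 782]) open_box_3();
translate([45, 53, 974]) open_box_4();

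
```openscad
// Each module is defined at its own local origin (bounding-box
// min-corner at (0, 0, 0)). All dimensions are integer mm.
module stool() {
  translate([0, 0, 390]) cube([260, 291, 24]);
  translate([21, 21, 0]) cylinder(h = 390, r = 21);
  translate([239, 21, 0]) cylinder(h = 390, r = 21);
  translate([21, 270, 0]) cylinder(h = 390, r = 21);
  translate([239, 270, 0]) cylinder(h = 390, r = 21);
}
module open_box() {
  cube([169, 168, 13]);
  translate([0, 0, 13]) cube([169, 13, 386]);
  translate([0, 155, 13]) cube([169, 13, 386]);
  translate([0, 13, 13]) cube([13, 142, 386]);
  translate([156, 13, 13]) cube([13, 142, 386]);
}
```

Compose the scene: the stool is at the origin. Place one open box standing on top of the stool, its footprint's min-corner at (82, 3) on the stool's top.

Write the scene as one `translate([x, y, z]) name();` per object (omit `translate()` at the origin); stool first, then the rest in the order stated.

stool();
translate([82, 3, 414]) open_box();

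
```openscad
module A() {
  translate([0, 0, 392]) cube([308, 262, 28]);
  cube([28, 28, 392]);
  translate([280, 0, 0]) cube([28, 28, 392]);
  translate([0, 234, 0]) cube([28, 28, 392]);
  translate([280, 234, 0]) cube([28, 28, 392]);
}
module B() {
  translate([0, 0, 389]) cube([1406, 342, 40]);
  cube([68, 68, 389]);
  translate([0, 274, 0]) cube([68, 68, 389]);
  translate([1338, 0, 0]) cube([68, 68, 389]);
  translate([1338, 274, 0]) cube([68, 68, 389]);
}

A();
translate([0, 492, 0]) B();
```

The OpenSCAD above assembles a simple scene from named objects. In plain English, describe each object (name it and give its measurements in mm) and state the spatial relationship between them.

A is a four-legged stool. The seat is a 308×262×28 mm slab whose top surface is at z = 420 mm; four square legs, each 28×28 mm in cross-section, run from the floor (z = 0) to the underside of the seat, each flush with a corner of the seat.

B is a long wooden bench with a 1406 mm (x) × 342 mm (y) seat, 40 mm thick, its top surface 429 mm above the floor. Four 68 mm square legs at the seat corners, flush with the edges, run from z = 0 to the seat underside.

The bench is on the floor beside the stool on its +y side.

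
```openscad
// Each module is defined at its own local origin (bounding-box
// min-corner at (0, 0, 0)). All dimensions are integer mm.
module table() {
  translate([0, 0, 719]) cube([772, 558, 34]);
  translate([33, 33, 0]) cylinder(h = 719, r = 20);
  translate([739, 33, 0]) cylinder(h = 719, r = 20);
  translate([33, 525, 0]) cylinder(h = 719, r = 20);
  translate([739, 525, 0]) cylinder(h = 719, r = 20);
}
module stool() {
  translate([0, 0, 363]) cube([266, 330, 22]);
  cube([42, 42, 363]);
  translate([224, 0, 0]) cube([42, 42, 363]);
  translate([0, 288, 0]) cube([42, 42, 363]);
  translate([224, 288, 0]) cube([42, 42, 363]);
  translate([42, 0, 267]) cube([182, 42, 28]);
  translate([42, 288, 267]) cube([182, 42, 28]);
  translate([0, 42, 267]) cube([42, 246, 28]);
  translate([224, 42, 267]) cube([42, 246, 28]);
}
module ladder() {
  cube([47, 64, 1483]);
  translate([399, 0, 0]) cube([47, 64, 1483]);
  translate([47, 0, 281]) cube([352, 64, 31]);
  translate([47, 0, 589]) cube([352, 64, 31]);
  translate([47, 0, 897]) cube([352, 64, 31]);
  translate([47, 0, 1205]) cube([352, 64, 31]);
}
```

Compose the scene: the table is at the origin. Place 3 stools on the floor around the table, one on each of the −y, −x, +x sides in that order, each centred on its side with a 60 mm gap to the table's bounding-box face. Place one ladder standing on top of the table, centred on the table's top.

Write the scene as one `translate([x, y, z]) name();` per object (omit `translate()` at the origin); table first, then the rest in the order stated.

table();
translate([253, -390, 0]) stool();
translate([-326, 114, 0]) stool();
translate([832, 114, 0]) stool();
translate([163, 247, 753]) ladder();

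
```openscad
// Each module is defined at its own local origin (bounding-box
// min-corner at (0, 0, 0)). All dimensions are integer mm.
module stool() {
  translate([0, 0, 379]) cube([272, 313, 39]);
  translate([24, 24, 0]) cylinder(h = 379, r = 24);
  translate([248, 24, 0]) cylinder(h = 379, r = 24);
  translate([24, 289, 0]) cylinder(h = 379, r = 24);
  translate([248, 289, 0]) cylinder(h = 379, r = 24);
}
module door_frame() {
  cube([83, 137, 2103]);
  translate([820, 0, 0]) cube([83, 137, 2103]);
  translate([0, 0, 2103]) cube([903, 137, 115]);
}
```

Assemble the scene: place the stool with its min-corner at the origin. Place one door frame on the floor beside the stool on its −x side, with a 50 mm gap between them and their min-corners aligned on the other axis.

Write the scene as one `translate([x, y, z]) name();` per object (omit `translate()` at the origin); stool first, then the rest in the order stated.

stool();
translate([-953, 0, 0]) door_frame();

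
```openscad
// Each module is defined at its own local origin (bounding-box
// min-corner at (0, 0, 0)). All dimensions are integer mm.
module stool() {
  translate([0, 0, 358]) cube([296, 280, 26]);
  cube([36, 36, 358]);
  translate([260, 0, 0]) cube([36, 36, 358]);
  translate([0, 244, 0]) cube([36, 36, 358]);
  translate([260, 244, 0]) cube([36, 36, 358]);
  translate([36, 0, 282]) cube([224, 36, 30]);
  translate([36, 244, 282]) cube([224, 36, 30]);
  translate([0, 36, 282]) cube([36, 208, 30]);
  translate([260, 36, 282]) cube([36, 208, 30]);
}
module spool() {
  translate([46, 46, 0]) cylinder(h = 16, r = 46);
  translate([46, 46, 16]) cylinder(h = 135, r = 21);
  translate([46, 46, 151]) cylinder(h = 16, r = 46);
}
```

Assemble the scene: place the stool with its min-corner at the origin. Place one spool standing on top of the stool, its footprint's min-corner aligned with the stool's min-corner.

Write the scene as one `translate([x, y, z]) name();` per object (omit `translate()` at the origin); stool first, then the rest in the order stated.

stool();
translate([0, 0, 384]) spool();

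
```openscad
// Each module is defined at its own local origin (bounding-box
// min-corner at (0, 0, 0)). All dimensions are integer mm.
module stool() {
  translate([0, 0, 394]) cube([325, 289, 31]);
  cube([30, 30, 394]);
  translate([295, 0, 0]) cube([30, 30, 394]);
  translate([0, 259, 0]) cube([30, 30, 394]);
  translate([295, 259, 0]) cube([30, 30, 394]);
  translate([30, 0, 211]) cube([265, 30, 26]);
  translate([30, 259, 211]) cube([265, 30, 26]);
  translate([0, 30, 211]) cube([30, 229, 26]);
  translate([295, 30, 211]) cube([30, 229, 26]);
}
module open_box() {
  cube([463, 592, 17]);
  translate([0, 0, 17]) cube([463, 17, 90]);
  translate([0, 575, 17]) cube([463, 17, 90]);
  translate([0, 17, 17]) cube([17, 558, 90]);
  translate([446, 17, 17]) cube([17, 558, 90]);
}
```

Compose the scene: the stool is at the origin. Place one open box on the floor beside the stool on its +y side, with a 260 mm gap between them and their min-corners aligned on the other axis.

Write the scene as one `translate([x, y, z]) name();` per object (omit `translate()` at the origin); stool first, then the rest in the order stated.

stool();
translate([0, 549, 0]) open_box();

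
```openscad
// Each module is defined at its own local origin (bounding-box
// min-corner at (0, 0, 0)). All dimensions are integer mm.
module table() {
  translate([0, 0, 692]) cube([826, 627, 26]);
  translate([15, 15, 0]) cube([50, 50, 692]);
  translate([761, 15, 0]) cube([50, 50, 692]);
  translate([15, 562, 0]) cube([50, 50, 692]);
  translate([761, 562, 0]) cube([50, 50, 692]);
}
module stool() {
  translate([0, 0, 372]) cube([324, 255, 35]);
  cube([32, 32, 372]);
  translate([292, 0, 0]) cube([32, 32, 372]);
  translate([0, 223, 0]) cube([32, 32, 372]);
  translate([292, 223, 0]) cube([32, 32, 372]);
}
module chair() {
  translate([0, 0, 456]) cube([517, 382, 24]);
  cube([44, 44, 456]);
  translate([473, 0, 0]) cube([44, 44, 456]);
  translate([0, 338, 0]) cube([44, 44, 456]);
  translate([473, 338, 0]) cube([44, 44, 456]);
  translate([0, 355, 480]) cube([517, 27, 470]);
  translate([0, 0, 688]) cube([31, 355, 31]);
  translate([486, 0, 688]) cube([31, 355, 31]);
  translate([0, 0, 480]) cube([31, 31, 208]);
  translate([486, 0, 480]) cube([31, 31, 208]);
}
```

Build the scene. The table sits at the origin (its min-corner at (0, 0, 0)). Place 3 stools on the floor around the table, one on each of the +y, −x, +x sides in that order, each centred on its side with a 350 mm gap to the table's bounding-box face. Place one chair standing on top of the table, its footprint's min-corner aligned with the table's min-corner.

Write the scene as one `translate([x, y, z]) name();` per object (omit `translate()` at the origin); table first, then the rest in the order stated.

table();
translate([251, 977, 0]) stool();
translate([-674, 186, 0]) stool();
translate([1176, 186, 0]) stool();
translate([0, 0, 718]) chair();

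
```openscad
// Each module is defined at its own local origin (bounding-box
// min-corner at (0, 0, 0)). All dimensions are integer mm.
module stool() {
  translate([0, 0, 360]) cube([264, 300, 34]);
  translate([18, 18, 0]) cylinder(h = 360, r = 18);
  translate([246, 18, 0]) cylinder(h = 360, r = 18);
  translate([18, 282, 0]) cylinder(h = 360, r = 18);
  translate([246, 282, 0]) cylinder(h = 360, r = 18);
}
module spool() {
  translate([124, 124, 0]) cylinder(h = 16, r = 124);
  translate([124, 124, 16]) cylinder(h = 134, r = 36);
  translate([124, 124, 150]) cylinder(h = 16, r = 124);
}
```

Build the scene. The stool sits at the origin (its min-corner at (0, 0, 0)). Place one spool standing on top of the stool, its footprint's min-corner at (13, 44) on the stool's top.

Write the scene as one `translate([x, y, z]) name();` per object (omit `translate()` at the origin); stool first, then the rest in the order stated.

stool();
translate([13, 44, 394]) spool();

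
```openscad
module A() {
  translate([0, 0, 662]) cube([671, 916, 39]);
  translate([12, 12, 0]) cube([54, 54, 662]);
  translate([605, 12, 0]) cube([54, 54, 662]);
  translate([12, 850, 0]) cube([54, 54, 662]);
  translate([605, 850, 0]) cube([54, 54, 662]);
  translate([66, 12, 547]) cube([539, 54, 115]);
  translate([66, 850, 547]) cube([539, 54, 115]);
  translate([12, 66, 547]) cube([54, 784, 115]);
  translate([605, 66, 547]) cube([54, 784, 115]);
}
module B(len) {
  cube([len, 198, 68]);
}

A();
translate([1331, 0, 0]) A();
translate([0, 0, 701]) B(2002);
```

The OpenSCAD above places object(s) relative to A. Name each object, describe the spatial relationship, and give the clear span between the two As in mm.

A is a table. B is a beam. A beam spans the tops of two tables. The clear span between the two tables is 660 mm.

Second table starts at x = 1331; first ends at x = 671; clear span = 1331 − 671 = 660 mm.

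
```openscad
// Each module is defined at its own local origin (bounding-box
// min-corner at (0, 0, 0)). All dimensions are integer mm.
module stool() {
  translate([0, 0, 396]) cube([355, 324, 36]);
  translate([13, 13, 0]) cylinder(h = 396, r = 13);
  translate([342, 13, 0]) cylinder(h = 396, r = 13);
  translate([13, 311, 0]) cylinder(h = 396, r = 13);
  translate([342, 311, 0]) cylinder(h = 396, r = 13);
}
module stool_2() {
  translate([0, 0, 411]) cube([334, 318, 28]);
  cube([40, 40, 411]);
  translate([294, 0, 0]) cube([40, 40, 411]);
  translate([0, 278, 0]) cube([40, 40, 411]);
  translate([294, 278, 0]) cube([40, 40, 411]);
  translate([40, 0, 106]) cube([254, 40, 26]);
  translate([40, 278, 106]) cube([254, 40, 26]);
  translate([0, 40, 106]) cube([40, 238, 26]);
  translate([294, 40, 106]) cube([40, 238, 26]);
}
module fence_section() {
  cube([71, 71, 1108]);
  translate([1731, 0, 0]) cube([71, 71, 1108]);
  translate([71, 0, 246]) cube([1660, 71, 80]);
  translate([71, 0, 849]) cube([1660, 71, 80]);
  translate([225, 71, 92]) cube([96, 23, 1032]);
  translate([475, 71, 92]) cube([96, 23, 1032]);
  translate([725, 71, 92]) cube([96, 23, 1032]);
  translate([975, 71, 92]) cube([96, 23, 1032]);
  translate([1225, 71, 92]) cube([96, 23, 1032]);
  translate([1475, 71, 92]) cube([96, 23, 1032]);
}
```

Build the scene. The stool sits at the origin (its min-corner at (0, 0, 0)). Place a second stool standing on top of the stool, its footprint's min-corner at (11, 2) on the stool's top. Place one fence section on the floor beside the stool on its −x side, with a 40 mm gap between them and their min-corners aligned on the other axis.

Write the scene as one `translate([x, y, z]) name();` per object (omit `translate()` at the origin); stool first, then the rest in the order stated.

stool();
translate([11, 2, 432]) stool_2();
translate([-1842, 0, 0]) fence_section();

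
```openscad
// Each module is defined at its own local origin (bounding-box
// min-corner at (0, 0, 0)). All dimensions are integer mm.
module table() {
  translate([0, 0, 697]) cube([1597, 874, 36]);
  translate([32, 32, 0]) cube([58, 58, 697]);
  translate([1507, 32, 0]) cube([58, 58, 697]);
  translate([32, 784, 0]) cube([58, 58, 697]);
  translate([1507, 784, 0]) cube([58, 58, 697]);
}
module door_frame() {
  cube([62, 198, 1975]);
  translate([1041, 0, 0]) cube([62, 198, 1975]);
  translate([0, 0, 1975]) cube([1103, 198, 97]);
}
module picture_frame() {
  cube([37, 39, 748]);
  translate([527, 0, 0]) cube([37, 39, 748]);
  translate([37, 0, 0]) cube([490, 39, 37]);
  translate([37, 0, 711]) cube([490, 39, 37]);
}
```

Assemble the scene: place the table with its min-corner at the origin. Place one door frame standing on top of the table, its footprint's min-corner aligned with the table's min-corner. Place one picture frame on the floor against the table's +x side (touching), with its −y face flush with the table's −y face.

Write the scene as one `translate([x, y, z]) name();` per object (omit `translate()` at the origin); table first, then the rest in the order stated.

table();
translate([0, 0, 733]) door_frame();
translate([1597, 0, 0]) picture_frame();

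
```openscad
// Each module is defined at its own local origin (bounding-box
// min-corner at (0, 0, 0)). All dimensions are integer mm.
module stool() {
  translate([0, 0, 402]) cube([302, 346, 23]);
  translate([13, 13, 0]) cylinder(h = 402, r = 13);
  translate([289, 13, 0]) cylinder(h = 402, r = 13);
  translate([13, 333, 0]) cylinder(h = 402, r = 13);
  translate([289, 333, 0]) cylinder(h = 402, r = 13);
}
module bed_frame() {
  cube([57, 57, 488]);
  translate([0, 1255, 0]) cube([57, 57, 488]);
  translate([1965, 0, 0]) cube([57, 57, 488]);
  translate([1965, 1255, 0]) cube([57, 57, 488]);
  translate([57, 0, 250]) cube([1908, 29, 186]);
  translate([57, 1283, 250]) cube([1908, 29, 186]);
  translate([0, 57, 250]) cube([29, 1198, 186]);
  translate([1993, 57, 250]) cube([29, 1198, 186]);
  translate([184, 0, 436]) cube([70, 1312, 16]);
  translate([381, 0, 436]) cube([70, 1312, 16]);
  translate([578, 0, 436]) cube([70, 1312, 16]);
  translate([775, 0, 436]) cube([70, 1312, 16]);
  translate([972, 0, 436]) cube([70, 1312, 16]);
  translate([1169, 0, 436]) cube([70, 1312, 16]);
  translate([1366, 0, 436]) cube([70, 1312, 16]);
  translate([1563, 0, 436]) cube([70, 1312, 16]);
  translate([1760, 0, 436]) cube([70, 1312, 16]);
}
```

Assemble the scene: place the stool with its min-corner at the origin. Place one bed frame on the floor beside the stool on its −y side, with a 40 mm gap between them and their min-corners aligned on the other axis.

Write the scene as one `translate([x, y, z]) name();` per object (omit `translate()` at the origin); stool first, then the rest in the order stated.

stool();
translate([0, -1352, 0]) bed_frame();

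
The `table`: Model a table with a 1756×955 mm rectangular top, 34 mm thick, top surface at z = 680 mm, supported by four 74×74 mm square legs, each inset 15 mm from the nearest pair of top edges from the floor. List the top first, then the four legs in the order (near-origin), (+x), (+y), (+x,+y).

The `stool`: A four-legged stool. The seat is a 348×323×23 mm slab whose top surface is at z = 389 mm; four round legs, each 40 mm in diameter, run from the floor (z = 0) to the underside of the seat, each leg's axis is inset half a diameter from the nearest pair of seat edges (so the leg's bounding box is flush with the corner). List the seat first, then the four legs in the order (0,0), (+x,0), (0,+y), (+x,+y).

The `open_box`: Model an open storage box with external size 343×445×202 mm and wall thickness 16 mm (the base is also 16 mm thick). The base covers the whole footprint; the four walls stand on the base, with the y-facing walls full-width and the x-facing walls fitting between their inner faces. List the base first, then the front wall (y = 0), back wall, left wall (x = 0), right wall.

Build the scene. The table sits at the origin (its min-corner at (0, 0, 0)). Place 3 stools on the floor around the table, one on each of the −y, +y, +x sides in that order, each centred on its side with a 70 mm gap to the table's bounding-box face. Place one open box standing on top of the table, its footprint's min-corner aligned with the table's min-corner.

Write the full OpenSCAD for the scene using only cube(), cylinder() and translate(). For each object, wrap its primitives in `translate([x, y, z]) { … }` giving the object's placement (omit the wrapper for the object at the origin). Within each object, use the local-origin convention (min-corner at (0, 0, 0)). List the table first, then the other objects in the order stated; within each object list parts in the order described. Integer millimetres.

translate([0, 0, 646]) cube([1756, 955, 34]);
translate([15, 15, 0]) cube([74, 74, 646]);
translate([1667, 15, 0]) cube([74, 74, 646]);
translate([15, 866, 0]) cube([74, 74, 646]);
translate([1667, 866, 0]) cube([74, 74, 646]);
translate([704, -393, 0]) {
  translate([0, 0, 366]) cube([348, 323, 23]);
  translate([20, 20, 0]) cylinder(h = 366, r = 20);
  translate([328, 20, 0]) cylinder(h = 366, r = 20);
  translate([20, 303, 0]) cylinder(h = 366, r = 20);
  translate([328, 303, 0]) cylinder(h = 366, r = 20);
}
translate([704, 1025, 0]) {
  translate([0, 0, 366]) cube([348, 323, 23]);
  translate([20, 20, 0]) cylinder(h = 366, r = 20);
  translate([328, 20, 0]) cylinder(h = 366, r = 20);
  translate([20, 303, 0]) cylinder(h = 366, r = 20);
  translate([328, 303, 0]) cylinder(h = 366, r = 20);
}
translate([1826, 316, 0]) {
  translate([0, 0, 366]) cube([348, 323, 23]);
  translate([20, 20, 0]) cylinder(h = 366, r = 20);
  translate([328, 20, 0]) cylinder(h = 366, r = 20);
  translate([20, 303, 0]) cylinder(h = 366, r = 20);
  translate([328, 303, 0]) cylinder(h = 366, r = 20);
}
translate([0, 0, 680]) {
  cube([343, 445, 16]);
  translate([0, 0, 16]) cube([343, 16, 186]);
  translate([0, 429, 16]) cube([343, 16, 186]);
  translate([0, 16, 16]) cube([16, 413, 186]);
  translate([327, 16, 16]) cube([16, 413, 186]);
}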